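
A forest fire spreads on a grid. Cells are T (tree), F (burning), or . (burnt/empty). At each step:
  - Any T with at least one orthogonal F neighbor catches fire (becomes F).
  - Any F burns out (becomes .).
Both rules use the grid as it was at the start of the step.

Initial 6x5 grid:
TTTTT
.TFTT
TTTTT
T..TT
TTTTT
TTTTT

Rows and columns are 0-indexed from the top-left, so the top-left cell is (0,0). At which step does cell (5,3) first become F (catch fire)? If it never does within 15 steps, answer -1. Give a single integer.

Step 1: cell (5,3)='T' (+4 fires, +1 burnt)
Step 2: cell (5,3)='T' (+5 fires, +4 burnt)
Step 3: cell (5,3)='T' (+5 fires, +5 burnt)
Step 4: cell (5,3)='T' (+3 fires, +5 burnt)
Step 5: cell (5,3)='F' (+4 fires, +3 burnt)
  -> target ignites at step 5
Step 6: cell (5,3)='.' (+4 fires, +4 burnt)
Step 7: cell (5,3)='.' (+1 fires, +4 burnt)
Step 8: cell (5,3)='.' (+0 fires, +1 burnt)
  fire out at step 8

5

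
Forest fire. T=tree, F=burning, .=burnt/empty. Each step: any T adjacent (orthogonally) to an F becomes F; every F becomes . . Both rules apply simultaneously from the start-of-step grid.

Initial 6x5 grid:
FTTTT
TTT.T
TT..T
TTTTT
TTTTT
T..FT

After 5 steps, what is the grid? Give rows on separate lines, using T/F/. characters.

Step 1: 4 trees catch fire, 2 burn out
  .FTTT
  FTT.T
  TT..T
  TTTTT
  TTTFT
  T...F
Step 2: 6 trees catch fire, 4 burn out
  ..FTT
  .FT.T
  FT..T
  TTTFT
  TTF.F
  T....
Step 3: 7 trees catch fire, 6 burn out
  ...FT
  ..F.T
  .F..T
  FTF.F
  TF...
  T....
Step 4: 4 trees catch fire, 7 burn out
  ....F
  ....T
  ....F
  .F...
  F....
  T....
Step 5: 2 trees catch fire, 4 burn out
  .....
  ....F
  .....
  .....
  .....
  F....

.....
....F
.....
.....
.....
F....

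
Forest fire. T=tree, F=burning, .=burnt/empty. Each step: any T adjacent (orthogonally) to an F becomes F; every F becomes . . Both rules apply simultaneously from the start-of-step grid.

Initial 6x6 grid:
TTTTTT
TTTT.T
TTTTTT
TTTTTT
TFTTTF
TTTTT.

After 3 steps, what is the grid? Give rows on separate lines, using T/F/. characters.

Step 1: 6 trees catch fire, 2 burn out
  TTTTTT
  TTTT.T
  TTTTTT
  TFTTTF
  F.FTF.
  TFTTT.
Step 2: 9 trees catch fire, 6 burn out
  TTTTTT
  TTTT.T
  TFTTTF
  F.FTF.
  ...F..
  F.FTF.
Step 3: 7 trees catch fire, 9 burn out
  TTTTTT
  TFTT.F
  F.FTF.
  ...F..
  ......
  ...F..

TTTTTT
TFTT.F
F.FTF.
...F..
......
...F..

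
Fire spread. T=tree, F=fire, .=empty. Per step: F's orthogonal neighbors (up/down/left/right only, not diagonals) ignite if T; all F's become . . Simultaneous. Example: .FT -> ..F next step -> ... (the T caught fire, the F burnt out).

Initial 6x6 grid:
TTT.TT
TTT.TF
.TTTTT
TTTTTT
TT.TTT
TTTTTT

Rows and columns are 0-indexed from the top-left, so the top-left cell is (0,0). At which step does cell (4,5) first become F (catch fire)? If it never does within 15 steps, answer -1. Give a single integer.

Step 1: cell (4,5)='T' (+3 fires, +1 burnt)
Step 2: cell (4,5)='T' (+3 fires, +3 burnt)
Step 3: cell (4,5)='F' (+3 fires, +3 burnt)
  -> target ignites at step 3
Step 4: cell (4,5)='.' (+4 fires, +3 burnt)
Step 5: cell (4,5)='.' (+5 fires, +4 burnt)
Step 6: cell (4,5)='.' (+4 fires, +5 burnt)
Step 7: cell (4,5)='.' (+5 fires, +4 burnt)
Step 8: cell (4,5)='.' (+3 fires, +5 burnt)
Step 9: cell (4,5)='.' (+1 fires, +3 burnt)
Step 10: cell (4,5)='.' (+0 fires, +1 burnt)
  fire out at step 10

3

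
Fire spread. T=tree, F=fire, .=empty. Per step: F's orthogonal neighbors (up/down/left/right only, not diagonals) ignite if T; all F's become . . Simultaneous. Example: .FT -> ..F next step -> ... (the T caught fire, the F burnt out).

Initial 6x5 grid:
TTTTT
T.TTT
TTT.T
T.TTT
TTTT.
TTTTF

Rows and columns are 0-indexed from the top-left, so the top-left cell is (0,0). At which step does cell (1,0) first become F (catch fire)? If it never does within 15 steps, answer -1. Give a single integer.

Step 1: cell (1,0)='T' (+1 fires, +1 burnt)
Step 2: cell (1,0)='T' (+2 fires, +1 burnt)
Step 3: cell (1,0)='T' (+3 fires, +2 burnt)
Step 4: cell (1,0)='T' (+4 fires, +3 burnt)
Step 5: cell (1,0)='T' (+3 fires, +4 burnt)
Step 6: cell (1,0)='T' (+4 fires, +3 burnt)
Step 7: cell (1,0)='T' (+4 fires, +4 burnt)
Step 8: cell (1,0)='F' (+3 fires, +4 burnt)
  -> target ignites at step 8
Step 9: cell (1,0)='.' (+1 fires, +3 burnt)
Step 10: cell (1,0)='.' (+0 fires, +1 burnt)
  fire out at step 10

8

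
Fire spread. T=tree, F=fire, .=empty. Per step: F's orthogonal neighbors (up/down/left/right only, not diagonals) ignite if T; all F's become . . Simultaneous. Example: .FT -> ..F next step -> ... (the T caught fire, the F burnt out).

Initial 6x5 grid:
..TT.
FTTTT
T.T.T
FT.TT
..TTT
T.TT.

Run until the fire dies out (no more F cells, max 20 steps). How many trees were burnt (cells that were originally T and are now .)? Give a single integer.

Step 1: +3 fires, +2 burnt (F count now 3)
Step 2: +1 fires, +3 burnt (F count now 1)
Step 3: +3 fires, +1 burnt (F count now 3)
Step 4: +2 fires, +3 burnt (F count now 2)
Step 5: +1 fires, +2 burnt (F count now 1)
Step 6: +1 fires, +1 burnt (F count now 1)
Step 7: +2 fires, +1 burnt (F count now 2)
Step 8: +1 fires, +2 burnt (F count now 1)
Step 9: +2 fires, +1 burnt (F count now 2)
Step 10: +1 fires, +2 burnt (F count now 1)
Step 11: +0 fires, +1 burnt (F count now 0)
Fire out after step 11
Initially T: 18, now '.': 29
Total burnt (originally-T cells now '.'): 17

Answer: 17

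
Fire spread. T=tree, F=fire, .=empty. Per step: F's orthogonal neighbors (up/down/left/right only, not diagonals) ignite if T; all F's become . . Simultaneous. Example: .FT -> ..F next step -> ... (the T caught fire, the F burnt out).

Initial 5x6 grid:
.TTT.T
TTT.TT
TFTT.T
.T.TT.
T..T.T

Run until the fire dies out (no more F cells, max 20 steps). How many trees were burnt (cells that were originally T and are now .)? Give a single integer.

Answer: 13

Derivation:
Step 1: +4 fires, +1 burnt (F count now 4)
Step 2: +4 fires, +4 burnt (F count now 4)
Step 3: +2 fires, +4 burnt (F count now 2)
Step 4: +3 fires, +2 burnt (F count now 3)
Step 5: +0 fires, +3 burnt (F count now 0)
Fire out after step 5
Initially T: 19, now '.': 24
Total burnt (originally-T cells now '.'): 13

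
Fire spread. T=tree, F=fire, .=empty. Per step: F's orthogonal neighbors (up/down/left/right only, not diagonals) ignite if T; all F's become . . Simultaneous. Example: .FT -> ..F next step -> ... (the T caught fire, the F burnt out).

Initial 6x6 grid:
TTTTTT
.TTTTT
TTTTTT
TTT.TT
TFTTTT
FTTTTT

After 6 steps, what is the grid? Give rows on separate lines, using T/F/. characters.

Step 1: 4 trees catch fire, 2 burn out
  TTTTTT
  .TTTTT
  TTTTTT
  TFT.TT
  F.FTTT
  .FTTTT
Step 2: 5 trees catch fire, 4 burn out
  TTTTTT
  .TTTTT
  TFTTTT
  F.F.TT
  ...FTT
  ..FTTT
Step 3: 5 trees catch fire, 5 burn out
  TTTTTT
  .FTTTT
  F.FTTT
  ....TT
  ....FT
  ...FTT
Step 4: 6 trees catch fire, 5 burn out
  TFTTTT
  ..FTTT
  ...FTT
  ....FT
  .....F
  ....FT
Step 5: 6 trees catch fire, 6 burn out
  F.FTTT
  ...FTT
  ....FT
  .....F
  ......
  .....F
Step 6: 3 trees catch fire, 6 burn out
  ...FTT
  ....FT
  .....F
  ......
  ......
  ......

...FTT
....FT
.....F
......
......
......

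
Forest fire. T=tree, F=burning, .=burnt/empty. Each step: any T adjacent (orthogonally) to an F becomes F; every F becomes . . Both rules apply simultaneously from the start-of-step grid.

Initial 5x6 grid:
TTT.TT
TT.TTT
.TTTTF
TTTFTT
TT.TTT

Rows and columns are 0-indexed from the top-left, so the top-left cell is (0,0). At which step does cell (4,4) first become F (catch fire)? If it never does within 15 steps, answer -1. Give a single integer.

Step 1: cell (4,4)='T' (+7 fires, +2 burnt)
Step 2: cell (4,4)='F' (+7 fires, +7 burnt)
  -> target ignites at step 2
Step 3: cell (4,4)='.' (+4 fires, +7 burnt)
Step 4: cell (4,4)='.' (+2 fires, +4 burnt)
Step 5: cell (4,4)='.' (+2 fires, +2 burnt)
Step 6: cell (4,4)='.' (+2 fires, +2 burnt)
Step 7: cell (4,4)='.' (+0 fires, +2 burnt)
  fire out at step 7

2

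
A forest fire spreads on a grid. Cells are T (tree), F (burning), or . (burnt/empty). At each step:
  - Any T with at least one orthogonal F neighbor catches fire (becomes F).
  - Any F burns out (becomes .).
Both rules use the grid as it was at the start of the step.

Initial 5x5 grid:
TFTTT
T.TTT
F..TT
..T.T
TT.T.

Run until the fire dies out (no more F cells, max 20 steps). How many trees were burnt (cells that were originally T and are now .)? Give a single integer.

Step 1: +3 fires, +2 burnt (F count now 3)
Step 2: +2 fires, +3 burnt (F count now 2)
Step 3: +2 fires, +2 burnt (F count now 2)
Step 4: +2 fires, +2 burnt (F count now 2)
Step 5: +1 fires, +2 burnt (F count now 1)
Step 6: +1 fires, +1 burnt (F count now 1)
Step 7: +0 fires, +1 burnt (F count now 0)
Fire out after step 7
Initially T: 15, now '.': 21
Total burnt (originally-T cells now '.'): 11

Answer: 11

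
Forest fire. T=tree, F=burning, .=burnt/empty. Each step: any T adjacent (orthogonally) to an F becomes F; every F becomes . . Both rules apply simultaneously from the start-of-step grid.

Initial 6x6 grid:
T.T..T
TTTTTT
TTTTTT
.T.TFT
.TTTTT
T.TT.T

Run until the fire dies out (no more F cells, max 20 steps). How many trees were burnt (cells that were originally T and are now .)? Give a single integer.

Answer: 26

Derivation:
Step 1: +4 fires, +1 burnt (F count now 4)
Step 2: +5 fires, +4 burnt (F count now 5)
Step 3: +6 fires, +5 burnt (F count now 6)
Step 4: +5 fires, +6 burnt (F count now 5)
Step 5: +4 fires, +5 burnt (F count now 4)
Step 6: +1 fires, +4 burnt (F count now 1)
Step 7: +1 fires, +1 burnt (F count now 1)
Step 8: +0 fires, +1 burnt (F count now 0)
Fire out after step 8
Initially T: 27, now '.': 35
Total burnt (originally-T cells now '.'): 26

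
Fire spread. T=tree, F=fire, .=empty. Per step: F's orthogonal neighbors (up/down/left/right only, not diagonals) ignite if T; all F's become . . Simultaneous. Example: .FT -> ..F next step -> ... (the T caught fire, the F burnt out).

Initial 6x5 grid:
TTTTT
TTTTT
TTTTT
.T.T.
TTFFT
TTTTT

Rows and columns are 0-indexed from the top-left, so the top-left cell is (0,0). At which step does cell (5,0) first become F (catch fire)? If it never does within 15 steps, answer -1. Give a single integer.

Step 1: cell (5,0)='T' (+5 fires, +2 burnt)
Step 2: cell (5,0)='T' (+5 fires, +5 burnt)
Step 3: cell (5,0)='F' (+5 fires, +5 burnt)
  -> target ignites at step 3
Step 4: cell (5,0)='.' (+5 fires, +5 burnt)
Step 5: cell (5,0)='.' (+4 fires, +5 burnt)
Step 6: cell (5,0)='.' (+1 fires, +4 burnt)
Step 7: cell (5,0)='.' (+0 fires, +1 burnt)
  fire out at step 7

3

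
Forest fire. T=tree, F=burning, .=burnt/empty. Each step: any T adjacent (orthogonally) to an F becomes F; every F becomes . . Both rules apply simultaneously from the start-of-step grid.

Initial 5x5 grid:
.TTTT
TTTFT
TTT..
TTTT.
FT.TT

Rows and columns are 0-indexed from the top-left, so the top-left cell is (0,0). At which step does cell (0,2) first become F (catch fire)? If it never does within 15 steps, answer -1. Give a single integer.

Step 1: cell (0,2)='T' (+5 fires, +2 burnt)
Step 2: cell (0,2)='F' (+6 fires, +5 burnt)
  -> target ignites at step 2
Step 3: cell (0,2)='.' (+4 fires, +6 burnt)
Step 4: cell (0,2)='.' (+1 fires, +4 burnt)
Step 5: cell (0,2)='.' (+1 fires, +1 burnt)
Step 6: cell (0,2)='.' (+1 fires, +1 burnt)
Step 7: cell (0,2)='.' (+0 fires, +1 burnt)
  fire out at step 7

2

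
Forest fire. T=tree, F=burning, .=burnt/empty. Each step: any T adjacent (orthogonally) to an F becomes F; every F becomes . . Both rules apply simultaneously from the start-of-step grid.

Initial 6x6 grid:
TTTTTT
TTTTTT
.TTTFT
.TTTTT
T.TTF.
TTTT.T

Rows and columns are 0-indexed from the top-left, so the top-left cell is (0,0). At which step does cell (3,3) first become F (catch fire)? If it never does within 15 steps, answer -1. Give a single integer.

Step 1: cell (3,3)='T' (+5 fires, +2 burnt)
Step 2: cell (3,3)='F' (+8 fires, +5 burnt)
  -> target ignites at step 2
Step 3: cell (3,3)='.' (+6 fires, +8 burnt)
Step 4: cell (3,3)='.' (+4 fires, +6 burnt)
Step 5: cell (3,3)='.' (+3 fires, +4 burnt)
Step 6: cell (3,3)='.' (+2 fires, +3 burnt)
Step 7: cell (3,3)='.' (+0 fires, +2 burnt)
  fire out at step 7

2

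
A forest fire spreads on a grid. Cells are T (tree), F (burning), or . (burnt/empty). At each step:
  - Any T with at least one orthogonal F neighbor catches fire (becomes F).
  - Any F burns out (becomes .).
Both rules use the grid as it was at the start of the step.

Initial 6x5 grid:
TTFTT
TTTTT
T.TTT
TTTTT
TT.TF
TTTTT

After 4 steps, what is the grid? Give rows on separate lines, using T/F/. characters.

Step 1: 6 trees catch fire, 2 burn out
  TF.FT
  TTFTT
  T.TTT
  TTTTF
  TT.F.
  TTTTF
Step 2: 8 trees catch fire, 6 burn out
  F...F
  TF.FT
  T.FTF
  TTTF.
  TT...
  TTTF.
Step 3: 5 trees catch fire, 8 burn out
  .....
  F...F
  T..F.
  TTF..
  TT...
  TTF..
Step 4: 3 trees catch fire, 5 burn out
  .....
  .....
  F....
  TF...
  TT...
  TF...

.....
.....
F....
TF...
TT...
TF...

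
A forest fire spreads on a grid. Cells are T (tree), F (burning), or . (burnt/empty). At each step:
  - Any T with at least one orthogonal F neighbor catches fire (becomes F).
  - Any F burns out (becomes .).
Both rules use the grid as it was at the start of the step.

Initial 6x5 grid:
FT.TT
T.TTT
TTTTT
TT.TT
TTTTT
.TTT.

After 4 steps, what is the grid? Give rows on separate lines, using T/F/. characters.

Step 1: 2 trees catch fire, 1 burn out
  .F.TT
  F.TTT
  TTTTT
  TT.TT
  TTTTT
  .TTT.
Step 2: 1 trees catch fire, 2 burn out
  ...TT
  ..TTT
  FTTTT
  TT.TT
  TTTTT
  .TTT.
Step 3: 2 trees catch fire, 1 burn out
  ...TT
  ..TTT
  .FTTT
  FT.TT
  TTTTT
  .TTT.
Step 4: 3 trees catch fire, 2 burn out
  ...TT
  ..TTT
  ..FTT
  .F.TT
  FTTTT
  .TTT.

...TT
..TTT
..FTT
.F.TT
FTTTT
.TTT.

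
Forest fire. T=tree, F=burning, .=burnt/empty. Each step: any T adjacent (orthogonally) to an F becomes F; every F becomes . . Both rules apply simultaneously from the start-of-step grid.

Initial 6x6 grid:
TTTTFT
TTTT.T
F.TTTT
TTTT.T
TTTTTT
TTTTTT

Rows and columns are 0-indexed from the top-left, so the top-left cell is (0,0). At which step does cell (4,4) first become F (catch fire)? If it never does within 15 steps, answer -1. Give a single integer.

Step 1: cell (4,4)='T' (+4 fires, +2 burnt)
Step 2: cell (4,4)='T' (+7 fires, +4 burnt)
Step 3: cell (4,4)='T' (+7 fires, +7 burnt)
Step 4: cell (4,4)='T' (+6 fires, +7 burnt)
Step 5: cell (4,4)='T' (+3 fires, +6 burnt)
Step 6: cell (4,4)='F' (+3 fires, +3 burnt)
  -> target ignites at step 6
Step 7: cell (4,4)='.' (+1 fires, +3 burnt)
Step 8: cell (4,4)='.' (+0 fires, +1 burnt)
  fire out at step 8

6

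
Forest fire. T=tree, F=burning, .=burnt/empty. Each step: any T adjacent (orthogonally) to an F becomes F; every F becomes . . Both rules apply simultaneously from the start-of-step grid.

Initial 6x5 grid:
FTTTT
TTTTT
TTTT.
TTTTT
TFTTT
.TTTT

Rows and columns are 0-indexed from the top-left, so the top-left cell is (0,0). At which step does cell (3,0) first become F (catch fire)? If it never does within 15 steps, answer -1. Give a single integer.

Step 1: cell (3,0)='T' (+6 fires, +2 burnt)
Step 2: cell (3,0)='F' (+8 fires, +6 burnt)
  -> target ignites at step 2
Step 3: cell (3,0)='.' (+6 fires, +8 burnt)
Step 4: cell (3,0)='.' (+5 fires, +6 burnt)
Step 5: cell (3,0)='.' (+1 fires, +5 burnt)
Step 6: cell (3,0)='.' (+0 fires, +1 burnt)
  fire out at step 6

2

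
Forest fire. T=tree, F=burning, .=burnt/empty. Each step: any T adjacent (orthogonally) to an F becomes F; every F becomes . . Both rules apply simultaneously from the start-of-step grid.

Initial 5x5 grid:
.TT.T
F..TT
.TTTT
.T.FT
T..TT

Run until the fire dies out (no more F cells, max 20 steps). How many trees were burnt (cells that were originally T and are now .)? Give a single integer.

Answer: 11

Derivation:
Step 1: +3 fires, +2 burnt (F count now 3)
Step 2: +4 fires, +3 burnt (F count now 4)
Step 3: +2 fires, +4 burnt (F count now 2)
Step 4: +2 fires, +2 burnt (F count now 2)
Step 5: +0 fires, +2 burnt (F count now 0)
Fire out after step 5
Initially T: 14, now '.': 22
Total burnt (originally-T cells now '.'): 11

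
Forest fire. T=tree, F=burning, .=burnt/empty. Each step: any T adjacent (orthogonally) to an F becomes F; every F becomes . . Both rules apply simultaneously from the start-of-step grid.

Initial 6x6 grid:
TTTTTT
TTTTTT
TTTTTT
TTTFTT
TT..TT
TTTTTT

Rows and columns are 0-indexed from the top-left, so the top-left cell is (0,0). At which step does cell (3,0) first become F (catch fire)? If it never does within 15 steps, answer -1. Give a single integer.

Step 1: cell (3,0)='T' (+3 fires, +1 burnt)
Step 2: cell (3,0)='T' (+6 fires, +3 burnt)
Step 3: cell (3,0)='F' (+9 fires, +6 burnt)
  -> target ignites at step 3
Step 4: cell (3,0)='.' (+9 fires, +9 burnt)
Step 5: cell (3,0)='.' (+5 fires, +9 burnt)
Step 6: cell (3,0)='.' (+1 fires, +5 burnt)
Step 7: cell (3,0)='.' (+0 fires, +1 burnt)
  fire out at step 7

3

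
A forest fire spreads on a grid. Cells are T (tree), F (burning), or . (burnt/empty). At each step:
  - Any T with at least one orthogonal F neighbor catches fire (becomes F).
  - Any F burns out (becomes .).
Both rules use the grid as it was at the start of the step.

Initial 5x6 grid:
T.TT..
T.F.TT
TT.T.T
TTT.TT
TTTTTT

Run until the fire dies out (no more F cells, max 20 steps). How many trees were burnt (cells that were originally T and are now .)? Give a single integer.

Step 1: +1 fires, +1 burnt (F count now 1)
Step 2: +1 fires, +1 burnt (F count now 1)
Step 3: +0 fires, +1 burnt (F count now 0)
Fire out after step 3
Initially T: 21, now '.': 11
Total burnt (originally-T cells now '.'): 2

Answer: 2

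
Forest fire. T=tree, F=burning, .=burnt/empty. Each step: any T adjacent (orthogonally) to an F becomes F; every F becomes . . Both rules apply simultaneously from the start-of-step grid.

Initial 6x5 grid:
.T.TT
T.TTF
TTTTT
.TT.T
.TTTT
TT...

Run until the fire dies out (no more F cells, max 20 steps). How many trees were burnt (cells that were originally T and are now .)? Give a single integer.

Step 1: +3 fires, +1 burnt (F count now 3)
Step 2: +4 fires, +3 burnt (F count now 4)
Step 3: +2 fires, +4 burnt (F count now 2)
Step 4: +3 fires, +2 burnt (F count now 3)
Step 5: +3 fires, +3 burnt (F count now 3)
Step 6: +2 fires, +3 burnt (F count now 2)
Step 7: +1 fires, +2 burnt (F count now 1)
Step 8: +1 fires, +1 burnt (F count now 1)
Step 9: +0 fires, +1 burnt (F count now 0)
Fire out after step 9
Initially T: 20, now '.': 29
Total burnt (originally-T cells now '.'): 19

Answer: 19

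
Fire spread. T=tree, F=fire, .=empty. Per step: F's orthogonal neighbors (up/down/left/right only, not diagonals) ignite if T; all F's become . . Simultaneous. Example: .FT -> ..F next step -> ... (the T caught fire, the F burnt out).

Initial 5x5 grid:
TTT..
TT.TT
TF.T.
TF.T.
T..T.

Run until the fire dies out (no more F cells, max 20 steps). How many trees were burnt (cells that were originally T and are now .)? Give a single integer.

Step 1: +3 fires, +2 burnt (F count now 3)
Step 2: +3 fires, +3 burnt (F count now 3)
Step 3: +2 fires, +3 burnt (F count now 2)
Step 4: +0 fires, +2 burnt (F count now 0)
Fire out after step 4
Initially T: 13, now '.': 20
Total burnt (originally-T cells now '.'): 8

Answer: 8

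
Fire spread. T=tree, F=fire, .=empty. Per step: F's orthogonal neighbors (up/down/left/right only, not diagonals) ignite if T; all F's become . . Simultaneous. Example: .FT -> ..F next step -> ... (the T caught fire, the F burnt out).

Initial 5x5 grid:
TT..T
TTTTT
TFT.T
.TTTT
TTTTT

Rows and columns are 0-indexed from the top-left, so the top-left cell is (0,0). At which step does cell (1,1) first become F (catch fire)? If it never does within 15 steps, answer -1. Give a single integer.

Step 1: cell (1,1)='F' (+4 fires, +1 burnt)
  -> target ignites at step 1
Step 2: cell (1,1)='.' (+5 fires, +4 burnt)
Step 3: cell (1,1)='.' (+5 fires, +5 burnt)
Step 4: cell (1,1)='.' (+3 fires, +5 burnt)
Step 5: cell (1,1)='.' (+3 fires, +3 burnt)
Step 6: cell (1,1)='.' (+0 fires, +3 burnt)
  fire out at step 6

1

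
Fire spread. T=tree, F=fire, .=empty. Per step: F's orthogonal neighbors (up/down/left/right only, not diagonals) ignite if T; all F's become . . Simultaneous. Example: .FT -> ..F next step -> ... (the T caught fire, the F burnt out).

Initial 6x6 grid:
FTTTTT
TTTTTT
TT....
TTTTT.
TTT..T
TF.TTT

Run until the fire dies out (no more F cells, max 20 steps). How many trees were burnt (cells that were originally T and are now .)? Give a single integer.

Step 1: +4 fires, +2 burnt (F count now 4)
Step 2: +6 fires, +4 burnt (F count now 6)
Step 3: +5 fires, +6 burnt (F count now 5)
Step 4: +3 fires, +5 burnt (F count now 3)
Step 5: +3 fires, +3 burnt (F count now 3)
Step 6: +1 fires, +3 burnt (F count now 1)
Step 7: +0 fires, +1 burnt (F count now 0)
Fire out after step 7
Initially T: 26, now '.': 32
Total burnt (originally-T cells now '.'): 22

Answer: 22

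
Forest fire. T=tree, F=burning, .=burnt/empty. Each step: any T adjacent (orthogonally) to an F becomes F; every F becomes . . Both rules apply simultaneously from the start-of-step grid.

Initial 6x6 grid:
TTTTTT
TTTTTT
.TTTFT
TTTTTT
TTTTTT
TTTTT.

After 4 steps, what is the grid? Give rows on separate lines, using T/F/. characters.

Step 1: 4 trees catch fire, 1 burn out
  TTTTTT
  TTTTFT
  .TTF.F
  TTTTFT
  TTTTTT
  TTTTT.
Step 2: 7 trees catch fire, 4 burn out
  TTTTFT
  TTTF.F
  .TF...
  TTTF.F
  TTTTFT
  TTTTT.
Step 3: 8 trees catch fire, 7 burn out
  TTTF.F
  TTF...
  .F....
  TTF...
  TTTF.F
  TTTTF.
Step 4: 5 trees catch fire, 8 burn out
  TTF...
  TF....
  ......
  TF....
  TTF...
  TTTF..

TTF...
TF....
......
TF....
TTF...
TTTF..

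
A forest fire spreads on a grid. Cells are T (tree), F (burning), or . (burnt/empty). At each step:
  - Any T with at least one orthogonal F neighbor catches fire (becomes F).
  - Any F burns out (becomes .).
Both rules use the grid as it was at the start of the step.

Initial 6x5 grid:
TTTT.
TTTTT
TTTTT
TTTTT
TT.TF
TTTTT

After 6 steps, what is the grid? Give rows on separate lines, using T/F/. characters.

Step 1: 3 trees catch fire, 1 burn out
  TTTT.
  TTTTT
  TTTTT
  TTTTF
  TT.F.
  TTTTF
Step 2: 3 trees catch fire, 3 burn out
  TTTT.
  TTTTT
  TTTTF
  TTTF.
  TT...
  TTTF.
Step 3: 4 trees catch fire, 3 burn out
  TTTT.
  TTTTF
  TTTF.
  TTF..
  TT...
  TTF..
Step 4: 4 trees catch fire, 4 burn out
  TTTT.
  TTTF.
  TTF..
  TF...
  TT...
  TF...
Step 5: 6 trees catch fire, 4 burn out
  TTTF.
  TTF..
  TF...
  F....
  TF...
  F....
Step 6: 4 trees catch fire, 6 burn out
  TTF..
  TF...
  F....
  .....
  F....
  .....

TTF..
TF...
F....
.....
F....
.....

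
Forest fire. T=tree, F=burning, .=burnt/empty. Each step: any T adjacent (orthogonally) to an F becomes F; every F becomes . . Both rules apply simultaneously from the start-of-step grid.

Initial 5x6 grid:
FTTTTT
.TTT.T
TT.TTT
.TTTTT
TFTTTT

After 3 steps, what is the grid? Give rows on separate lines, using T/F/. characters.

Step 1: 4 trees catch fire, 2 burn out
  .FTTTT
  .TTT.T
  TT.TTT
  .FTTTT
  F.FTTT
Step 2: 5 trees catch fire, 4 burn out
  ..FTTT
  .FTT.T
  TF.TTT
  ..FTTT
  ...FTT
Step 3: 5 trees catch fire, 5 burn out
  ...FTT
  ..FT.T
  F..TTT
  ...FTT
  ....FT

...FTT
..FT.T
F..TTT
...FTT
....FT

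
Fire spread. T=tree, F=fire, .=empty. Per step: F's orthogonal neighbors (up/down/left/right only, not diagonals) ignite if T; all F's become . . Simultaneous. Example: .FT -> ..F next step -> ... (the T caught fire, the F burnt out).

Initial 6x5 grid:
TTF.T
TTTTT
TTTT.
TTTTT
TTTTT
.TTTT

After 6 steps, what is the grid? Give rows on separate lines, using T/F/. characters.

Step 1: 2 trees catch fire, 1 burn out
  TF..T
  TTFTT
  TTTT.
  TTTTT
  TTTTT
  .TTTT
Step 2: 4 trees catch fire, 2 burn out
  F...T
  TF.FT
  TTFT.
  TTTTT
  TTTTT
  .TTTT
Step 3: 5 trees catch fire, 4 burn out
  ....T
  F...F
  TF.F.
  TTFTT
  TTTTT
  .TTTT
Step 4: 5 trees catch fire, 5 burn out
  ....F
  .....
  F....
  TF.FT
  TTFTT
  .TTTT
Step 5: 5 trees catch fire, 5 burn out
  .....
  .....
  .....
  F...F
  TF.FT
  .TFTT
Step 6: 4 trees catch fire, 5 burn out
  .....
  .....
  .....
  .....
  F...F
  .F.FT

.....
.....
.....
.....
F...F
.F.FT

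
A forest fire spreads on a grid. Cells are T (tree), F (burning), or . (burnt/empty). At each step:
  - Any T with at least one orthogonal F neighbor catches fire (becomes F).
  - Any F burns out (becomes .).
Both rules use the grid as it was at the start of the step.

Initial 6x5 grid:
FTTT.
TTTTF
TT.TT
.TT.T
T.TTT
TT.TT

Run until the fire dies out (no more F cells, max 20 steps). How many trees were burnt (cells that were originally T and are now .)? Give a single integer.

Step 1: +4 fires, +2 burnt (F count now 4)
Step 2: +7 fires, +4 burnt (F count now 7)
Step 3: +2 fires, +7 burnt (F count now 2)
Step 4: +3 fires, +2 burnt (F count now 3)
Step 5: +3 fires, +3 burnt (F count now 3)
Step 6: +0 fires, +3 burnt (F count now 0)
Fire out after step 6
Initially T: 22, now '.': 27
Total burnt (originally-T cells now '.'): 19

Answer: 19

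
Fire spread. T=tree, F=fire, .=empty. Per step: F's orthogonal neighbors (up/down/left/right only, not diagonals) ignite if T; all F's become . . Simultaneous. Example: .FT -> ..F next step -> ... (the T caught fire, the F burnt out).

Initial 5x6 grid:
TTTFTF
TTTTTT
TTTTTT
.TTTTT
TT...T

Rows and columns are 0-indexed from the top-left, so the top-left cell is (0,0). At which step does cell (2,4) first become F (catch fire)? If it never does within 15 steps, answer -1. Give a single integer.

Step 1: cell (2,4)='T' (+4 fires, +2 burnt)
Step 2: cell (2,4)='T' (+5 fires, +4 burnt)
Step 3: cell (2,4)='F' (+6 fires, +5 burnt)
  -> target ignites at step 3
Step 4: cell (2,4)='.' (+5 fires, +6 burnt)
Step 5: cell (2,4)='.' (+2 fires, +5 burnt)
Step 6: cell (2,4)='.' (+1 fires, +2 burnt)
Step 7: cell (2,4)='.' (+1 fires, +1 burnt)
Step 8: cell (2,4)='.' (+0 fires, +1 burnt)
  fire out at step 8

3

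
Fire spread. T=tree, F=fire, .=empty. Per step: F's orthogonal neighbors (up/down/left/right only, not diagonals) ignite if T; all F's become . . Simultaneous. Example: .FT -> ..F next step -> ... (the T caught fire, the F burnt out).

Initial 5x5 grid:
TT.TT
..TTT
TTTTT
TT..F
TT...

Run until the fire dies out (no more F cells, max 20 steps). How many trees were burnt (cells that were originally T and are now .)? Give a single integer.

Step 1: +1 fires, +1 burnt (F count now 1)
Step 2: +2 fires, +1 burnt (F count now 2)
Step 3: +3 fires, +2 burnt (F count now 3)
Step 4: +3 fires, +3 burnt (F count now 3)
Step 5: +2 fires, +3 burnt (F count now 2)
Step 6: +2 fires, +2 burnt (F count now 2)
Step 7: +1 fires, +2 burnt (F count now 1)
Step 8: +0 fires, +1 burnt (F count now 0)
Fire out after step 8
Initially T: 16, now '.': 23
Total burnt (originally-T cells now '.'): 14

Answer: 14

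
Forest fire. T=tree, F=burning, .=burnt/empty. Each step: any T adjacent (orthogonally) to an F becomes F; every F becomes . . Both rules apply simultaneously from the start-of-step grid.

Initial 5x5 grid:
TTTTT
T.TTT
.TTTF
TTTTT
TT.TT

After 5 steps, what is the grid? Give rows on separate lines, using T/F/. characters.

Step 1: 3 trees catch fire, 1 burn out
  TTTTT
  T.TTF
  .TTF.
  TTTTF
  TT.TT
Step 2: 5 trees catch fire, 3 burn out
  TTTTF
  T.TF.
  .TF..
  TTTF.
  TT.TF
Step 3: 5 trees catch fire, 5 burn out
  TTTF.
  T.F..
  .F...
  TTF..
  TT.F.
Step 4: 2 trees catch fire, 5 burn out
  TTF..
  T....
  .....
  TF...
  TT...
Step 5: 3 trees catch fire, 2 burn out
  TF...
  T....
  .....
  F....
  TF...

TF...
T....
.....
F....
TF...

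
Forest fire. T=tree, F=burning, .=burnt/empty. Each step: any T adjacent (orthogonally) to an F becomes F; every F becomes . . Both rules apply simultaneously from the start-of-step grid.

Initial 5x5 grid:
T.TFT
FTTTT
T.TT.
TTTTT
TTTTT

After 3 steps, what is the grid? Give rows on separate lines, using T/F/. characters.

Step 1: 6 trees catch fire, 2 burn out
  F.F.F
  .FTFT
  F.TT.
  TTTTT
  TTTTT
Step 2: 4 trees catch fire, 6 burn out
  .....
  ..F.F
  ..TF.
  FTTTT
  TTTTT
Step 3: 4 trees catch fire, 4 burn out
  .....
  .....
  ..F..
  .FTFT
  FTTTT

.....
.....
..F..
.FTFT
FTTTT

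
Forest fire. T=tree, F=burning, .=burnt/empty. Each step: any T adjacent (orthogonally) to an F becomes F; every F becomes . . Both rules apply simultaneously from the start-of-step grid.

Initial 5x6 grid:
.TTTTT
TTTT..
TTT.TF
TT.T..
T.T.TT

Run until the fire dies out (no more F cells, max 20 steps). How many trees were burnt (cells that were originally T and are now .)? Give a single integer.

Step 1: +1 fires, +1 burnt (F count now 1)
Step 2: +0 fires, +1 burnt (F count now 0)
Fire out after step 2
Initially T: 20, now '.': 11
Total burnt (originally-T cells now '.'): 1

Answer: 1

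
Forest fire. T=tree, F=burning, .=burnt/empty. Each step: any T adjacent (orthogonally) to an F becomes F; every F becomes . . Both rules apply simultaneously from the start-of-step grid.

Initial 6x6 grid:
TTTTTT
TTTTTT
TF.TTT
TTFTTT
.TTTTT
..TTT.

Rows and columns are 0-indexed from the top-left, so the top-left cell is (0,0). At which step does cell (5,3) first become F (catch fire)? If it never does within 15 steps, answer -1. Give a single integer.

Step 1: cell (5,3)='T' (+5 fires, +2 burnt)
Step 2: cell (5,3)='T' (+9 fires, +5 burnt)
Step 3: cell (5,3)='F' (+7 fires, +9 burnt)
  -> target ignites at step 3
Step 4: cell (5,3)='.' (+5 fires, +7 burnt)
Step 5: cell (5,3)='.' (+2 fires, +5 burnt)
Step 6: cell (5,3)='.' (+1 fires, +2 burnt)
Step 7: cell (5,3)='.' (+0 fires, +1 burnt)
  fire out at step 7

3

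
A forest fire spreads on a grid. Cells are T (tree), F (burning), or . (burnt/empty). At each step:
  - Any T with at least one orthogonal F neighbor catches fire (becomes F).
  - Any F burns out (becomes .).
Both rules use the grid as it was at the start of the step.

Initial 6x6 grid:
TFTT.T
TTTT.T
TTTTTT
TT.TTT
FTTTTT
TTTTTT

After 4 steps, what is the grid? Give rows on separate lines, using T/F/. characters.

Step 1: 6 trees catch fire, 2 burn out
  F.FT.T
  TFTT.T
  TTTTTT
  FT.TTT
  .FTTTT
  FTTTTT
Step 2: 8 trees catch fire, 6 burn out
  ...F.T
  F.FT.T
  FFTTTT
  .F.TTT
  ..FTTT
  .FTTTT
Step 3: 4 trees catch fire, 8 burn out
  .....T
  ...F.T
  ..FTTT
  ...TTT
  ...FTT
  ..FTTT
Step 4: 4 trees catch fire, 4 burn out
  .....T
  .....T
  ...FTT
  ...FTT
  ....FT
  ...FTT

.....T
.....T
...FTT
...FTT
....FT
...FTT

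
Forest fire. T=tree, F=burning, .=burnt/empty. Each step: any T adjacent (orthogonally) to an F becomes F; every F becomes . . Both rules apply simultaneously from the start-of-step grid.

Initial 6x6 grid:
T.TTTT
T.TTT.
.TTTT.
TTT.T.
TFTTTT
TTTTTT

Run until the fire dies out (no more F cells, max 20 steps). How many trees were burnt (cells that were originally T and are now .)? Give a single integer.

Step 1: +4 fires, +1 burnt (F count now 4)
Step 2: +6 fires, +4 burnt (F count now 6)
Step 3: +3 fires, +6 burnt (F count now 3)
Step 4: +5 fires, +3 burnt (F count now 5)
Step 5: +4 fires, +5 burnt (F count now 4)
Step 6: +2 fires, +4 burnt (F count now 2)
Step 7: +1 fires, +2 burnt (F count now 1)
Step 8: +1 fires, +1 burnt (F count now 1)
Step 9: +0 fires, +1 burnt (F count now 0)
Fire out after step 9
Initially T: 28, now '.': 34
Total burnt (originally-T cells now '.'): 26

Answer: 26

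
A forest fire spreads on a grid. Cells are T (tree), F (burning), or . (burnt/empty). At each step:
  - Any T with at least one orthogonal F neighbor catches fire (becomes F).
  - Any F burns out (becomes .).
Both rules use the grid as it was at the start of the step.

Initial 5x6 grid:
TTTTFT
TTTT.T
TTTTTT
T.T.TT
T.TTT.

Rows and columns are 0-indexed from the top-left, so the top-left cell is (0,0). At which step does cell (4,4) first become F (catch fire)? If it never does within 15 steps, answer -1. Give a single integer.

Step 1: cell (4,4)='T' (+2 fires, +1 burnt)
Step 2: cell (4,4)='T' (+3 fires, +2 burnt)
Step 3: cell (4,4)='T' (+4 fires, +3 burnt)
Step 4: cell (4,4)='T' (+5 fires, +4 burnt)
Step 5: cell (4,4)='T' (+4 fires, +5 burnt)
Step 6: cell (4,4)='F' (+3 fires, +4 burnt)
  -> target ignites at step 6
Step 7: cell (4,4)='.' (+2 fires, +3 burnt)
Step 8: cell (4,4)='.' (+1 fires, +2 burnt)
Step 9: cell (4,4)='.' (+0 fires, +1 burnt)
  fire out at step 9

6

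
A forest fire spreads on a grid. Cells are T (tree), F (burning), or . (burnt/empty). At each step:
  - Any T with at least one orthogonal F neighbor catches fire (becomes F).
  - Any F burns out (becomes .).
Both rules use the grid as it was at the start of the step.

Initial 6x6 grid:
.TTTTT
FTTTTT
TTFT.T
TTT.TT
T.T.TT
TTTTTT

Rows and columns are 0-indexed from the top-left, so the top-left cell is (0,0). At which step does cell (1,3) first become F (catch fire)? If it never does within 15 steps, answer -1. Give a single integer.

Step 1: cell (1,3)='T' (+6 fires, +2 burnt)
Step 2: cell (1,3)='F' (+6 fires, +6 burnt)
  -> target ignites at step 2
Step 3: cell (1,3)='.' (+4 fires, +6 burnt)
Step 4: cell (1,3)='.' (+5 fires, +4 burnt)
Step 5: cell (1,3)='.' (+3 fires, +5 burnt)
Step 6: cell (1,3)='.' (+3 fires, +3 burnt)
Step 7: cell (1,3)='.' (+2 fires, +3 burnt)
Step 8: cell (1,3)='.' (+0 fires, +2 burnt)
  fire out at step 8

2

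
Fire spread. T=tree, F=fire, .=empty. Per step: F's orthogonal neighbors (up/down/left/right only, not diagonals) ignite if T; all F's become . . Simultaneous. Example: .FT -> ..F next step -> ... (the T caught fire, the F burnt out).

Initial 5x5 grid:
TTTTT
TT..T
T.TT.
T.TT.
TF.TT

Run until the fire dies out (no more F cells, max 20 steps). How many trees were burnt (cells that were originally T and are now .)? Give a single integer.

Answer: 11

Derivation:
Step 1: +1 fires, +1 burnt (F count now 1)
Step 2: +1 fires, +1 burnt (F count now 1)
Step 3: +1 fires, +1 burnt (F count now 1)
Step 4: +1 fires, +1 burnt (F count now 1)
Step 5: +2 fires, +1 burnt (F count now 2)
Step 6: +1 fires, +2 burnt (F count now 1)
Step 7: +1 fires, +1 burnt (F count now 1)
Step 8: +1 fires, +1 burnt (F count now 1)
Step 9: +1 fires, +1 burnt (F count now 1)
Step 10: +1 fires, +1 burnt (F count now 1)
Step 11: +0 fires, +1 burnt (F count now 0)
Fire out after step 11
Initially T: 17, now '.': 19
Total burnt (originally-T cells now '.'): 11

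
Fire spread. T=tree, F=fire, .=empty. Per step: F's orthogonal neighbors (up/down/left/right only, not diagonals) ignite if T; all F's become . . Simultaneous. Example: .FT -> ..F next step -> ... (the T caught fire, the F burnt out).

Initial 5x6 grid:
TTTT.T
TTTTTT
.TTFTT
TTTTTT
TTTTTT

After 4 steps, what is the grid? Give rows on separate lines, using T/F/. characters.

Step 1: 4 trees catch fire, 1 burn out
  TTTT.T
  TTTFTT
  .TF.FT
  TTTFTT
  TTTTTT
Step 2: 8 trees catch fire, 4 burn out
  TTTF.T
  TTF.FT
  .F...F
  TTF.FT
  TTTFTT
Step 3: 7 trees catch fire, 8 burn out
  TTF..T
  TF...F
  ......
  TF...F
  TTF.FT
Step 4: 6 trees catch fire, 7 burn out
  TF...F
  F.....
  ......
  F.....
  TF...F

TF...F
F.....
......
F.....
TF...F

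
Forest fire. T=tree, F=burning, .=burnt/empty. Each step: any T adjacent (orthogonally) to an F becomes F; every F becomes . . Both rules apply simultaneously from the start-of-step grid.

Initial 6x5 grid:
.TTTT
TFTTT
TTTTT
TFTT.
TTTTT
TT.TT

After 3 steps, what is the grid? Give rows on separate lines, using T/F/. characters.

Step 1: 7 trees catch fire, 2 burn out
  .FTTT
  F.FTT
  TFTTT
  F.FT.
  TFTTT
  TT.TT
Step 2: 8 trees catch fire, 7 burn out
  ..FTT
  ...FT
  F.FTT
  ...F.
  F.FTT
  TF.TT
Step 3: 5 trees catch fire, 8 burn out
  ...FT
  ....F
  ...FT
  .....
  ...FT
  F..TT

...FT
....F
...FT
.....
...FT
F..TT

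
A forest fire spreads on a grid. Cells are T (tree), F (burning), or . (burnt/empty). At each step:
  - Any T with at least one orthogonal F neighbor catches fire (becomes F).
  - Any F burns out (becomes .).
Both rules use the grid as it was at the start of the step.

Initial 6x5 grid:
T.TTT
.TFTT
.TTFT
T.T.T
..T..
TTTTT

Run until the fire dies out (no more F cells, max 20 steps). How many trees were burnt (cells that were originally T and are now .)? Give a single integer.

Answer: 17

Derivation:
Step 1: +5 fires, +2 burnt (F count now 5)
Step 2: +5 fires, +5 burnt (F count now 5)
Step 3: +2 fires, +5 burnt (F count now 2)
Step 4: +1 fires, +2 burnt (F count now 1)
Step 5: +2 fires, +1 burnt (F count now 2)
Step 6: +2 fires, +2 burnt (F count now 2)
Step 7: +0 fires, +2 burnt (F count now 0)
Fire out after step 7
Initially T: 19, now '.': 28
Total burnt (originally-T cells now '.'): 17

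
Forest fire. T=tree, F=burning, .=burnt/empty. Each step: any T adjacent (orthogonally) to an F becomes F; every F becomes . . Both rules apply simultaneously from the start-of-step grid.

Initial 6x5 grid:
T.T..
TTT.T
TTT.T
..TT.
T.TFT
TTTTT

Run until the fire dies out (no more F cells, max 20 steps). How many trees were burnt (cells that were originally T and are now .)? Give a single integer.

Answer: 18

Derivation:
Step 1: +4 fires, +1 burnt (F count now 4)
Step 2: +3 fires, +4 burnt (F count now 3)
Step 3: +2 fires, +3 burnt (F count now 2)
Step 4: +3 fires, +2 burnt (F count now 3)
Step 5: +4 fires, +3 burnt (F count now 4)
Step 6: +1 fires, +4 burnt (F count now 1)
Step 7: +1 fires, +1 burnt (F count now 1)
Step 8: +0 fires, +1 burnt (F count now 0)
Fire out after step 8
Initially T: 20, now '.': 28
Total burnt (originally-T cells now '.'): 18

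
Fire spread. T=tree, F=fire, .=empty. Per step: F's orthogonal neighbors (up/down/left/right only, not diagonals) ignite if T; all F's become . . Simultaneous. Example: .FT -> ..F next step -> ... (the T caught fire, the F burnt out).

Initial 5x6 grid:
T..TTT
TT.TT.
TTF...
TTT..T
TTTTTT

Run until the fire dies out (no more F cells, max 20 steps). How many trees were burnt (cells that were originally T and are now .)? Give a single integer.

Step 1: +2 fires, +1 burnt (F count now 2)
Step 2: +4 fires, +2 burnt (F count now 4)
Step 3: +4 fires, +4 burnt (F count now 4)
Step 4: +3 fires, +4 burnt (F count now 3)
Step 5: +1 fires, +3 burnt (F count now 1)
Step 6: +1 fires, +1 burnt (F count now 1)
Step 7: +0 fires, +1 burnt (F count now 0)
Fire out after step 7
Initially T: 20, now '.': 25
Total burnt (originally-T cells now '.'): 15

Answer: 15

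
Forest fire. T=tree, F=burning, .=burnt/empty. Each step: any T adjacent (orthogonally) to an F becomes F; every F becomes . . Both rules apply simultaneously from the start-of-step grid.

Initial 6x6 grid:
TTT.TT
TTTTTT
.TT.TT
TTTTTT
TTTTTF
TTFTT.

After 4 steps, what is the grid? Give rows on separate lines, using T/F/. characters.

Step 1: 5 trees catch fire, 2 burn out
  TTT.TT
  TTTTTT
  .TT.TT
  TTTTTF
  TTFTF.
  TF.FT.
Step 2: 7 trees catch fire, 5 burn out
  TTT.TT
  TTTTTT
  .TT.TF
  TTFTF.
  TF.F..
  F...F.
Step 3: 6 trees catch fire, 7 burn out
  TTT.TT
  TTTTTF
  .TF.F.
  TF.F..
  F.....
  ......
Step 4: 5 trees catch fire, 6 burn out
  TTT.TF
  TTFTF.
  .F....
  F.....
  ......
  ......

TTT.TF
TTFTF.
.F....
F.....
......
......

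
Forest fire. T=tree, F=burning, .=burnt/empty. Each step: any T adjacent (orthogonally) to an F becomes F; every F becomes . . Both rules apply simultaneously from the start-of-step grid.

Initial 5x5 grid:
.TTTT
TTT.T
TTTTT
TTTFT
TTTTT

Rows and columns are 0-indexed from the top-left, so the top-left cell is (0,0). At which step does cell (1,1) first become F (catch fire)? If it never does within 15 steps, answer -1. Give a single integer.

Step 1: cell (1,1)='T' (+4 fires, +1 burnt)
Step 2: cell (1,1)='T' (+5 fires, +4 burnt)
Step 3: cell (1,1)='T' (+5 fires, +5 burnt)
Step 4: cell (1,1)='F' (+5 fires, +5 burnt)
  -> target ignites at step 4
Step 5: cell (1,1)='.' (+3 fires, +5 burnt)
Step 6: cell (1,1)='.' (+0 fires, +3 burnt)
  fire out at step 6

4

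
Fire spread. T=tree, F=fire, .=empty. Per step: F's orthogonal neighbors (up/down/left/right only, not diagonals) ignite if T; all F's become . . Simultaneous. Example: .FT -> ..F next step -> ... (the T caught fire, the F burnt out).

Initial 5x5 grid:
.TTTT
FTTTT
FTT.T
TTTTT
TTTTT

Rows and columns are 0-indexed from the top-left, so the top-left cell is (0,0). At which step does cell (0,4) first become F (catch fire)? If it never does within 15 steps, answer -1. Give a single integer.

Step 1: cell (0,4)='T' (+3 fires, +2 burnt)
Step 2: cell (0,4)='T' (+5 fires, +3 burnt)
Step 3: cell (0,4)='T' (+4 fires, +5 burnt)
Step 4: cell (0,4)='T' (+4 fires, +4 burnt)
Step 5: cell (0,4)='F' (+4 fires, +4 burnt)
  -> target ignites at step 5
Step 6: cell (0,4)='.' (+1 fires, +4 burnt)
Step 7: cell (0,4)='.' (+0 fires, +1 burnt)
  fire out at step 7

5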